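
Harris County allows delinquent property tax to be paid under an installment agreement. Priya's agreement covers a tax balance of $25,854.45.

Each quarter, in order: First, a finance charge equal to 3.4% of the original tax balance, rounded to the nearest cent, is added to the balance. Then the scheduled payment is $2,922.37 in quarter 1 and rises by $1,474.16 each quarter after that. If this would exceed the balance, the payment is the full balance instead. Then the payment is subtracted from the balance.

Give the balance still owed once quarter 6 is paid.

$0.00

Quarter 1: opening $25,854.45; interest $879.05 → $26,733.50; payment $2,922.37; balance $23,811.13
Quarter 2: opening $23,811.13; interest $879.05 → $24,690.18; payment $4,396.53; balance $20,293.65
Quarter 3: opening $20,293.65; interest $879.05 → $21,172.70; payment $5,870.69; balance $15,302.01
Quarter 4: opening $15,302.01; interest $879.05 → $16,181.06; payment $7,344.85; balance $8,836.21
Quarter 5: opening $8,836.21; interest $879.05 → $9,715.26; payment $8,819.01; balance $896.25
Quarter 6: opening $896.25; interest $879.05 → $1,775.30; payment $1,775.30; balance $0.00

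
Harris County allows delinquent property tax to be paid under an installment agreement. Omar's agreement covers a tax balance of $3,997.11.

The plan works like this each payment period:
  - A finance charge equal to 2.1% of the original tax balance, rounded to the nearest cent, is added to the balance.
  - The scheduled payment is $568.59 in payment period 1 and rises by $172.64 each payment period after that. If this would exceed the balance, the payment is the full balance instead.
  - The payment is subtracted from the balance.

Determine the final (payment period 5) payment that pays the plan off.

$1,106.61

# | Opening | Interest | Payment | End bal
1 | $3,997.11 | $83.94 | $568.59 | $3,512.46
2 | $3,512.46 | $83.94 | $741.23 | $2,855.17
3 | $2,855.17 | $83.94 | $913.87 | $2,025.24
4 | $2,025.24 | $83.94 | $1,086.51 | $1,022.67
5 | $1,022.67 | $83.94 | $1,106.61 | $0.00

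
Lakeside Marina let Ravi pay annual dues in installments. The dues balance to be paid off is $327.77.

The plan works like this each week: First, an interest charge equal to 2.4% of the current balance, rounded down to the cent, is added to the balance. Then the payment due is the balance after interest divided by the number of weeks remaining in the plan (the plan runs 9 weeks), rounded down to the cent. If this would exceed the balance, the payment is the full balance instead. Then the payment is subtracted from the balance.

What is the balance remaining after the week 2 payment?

$267.32

Week 1: $327.77 +$7.86 interest = $335.63; pay $37.29 → $298.34
Week 2: $298.34 +$7.16 interest = $305.50; pay $38.18 → $267.32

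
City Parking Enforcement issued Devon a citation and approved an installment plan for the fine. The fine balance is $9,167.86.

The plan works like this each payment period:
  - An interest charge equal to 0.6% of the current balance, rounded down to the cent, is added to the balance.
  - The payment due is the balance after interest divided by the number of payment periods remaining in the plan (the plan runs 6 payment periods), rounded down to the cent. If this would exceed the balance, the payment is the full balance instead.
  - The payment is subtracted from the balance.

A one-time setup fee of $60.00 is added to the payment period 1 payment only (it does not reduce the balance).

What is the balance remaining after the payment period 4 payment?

$3,129.96

# | Opening | Interest | Payment | Fee | End bal
1 | $9,167.86 | $55.00 | $1,537.14 | $60.00 | $7,685.72
2 | $7,685.72 | $46.11 | $1,546.36 | — | $6,185.47
3 | $6,185.47 | $37.11 | $1,555.64 | — | $4,666.94
4 | $4,666.94 | $28.00 | $1,564.98 | — | $3,129.96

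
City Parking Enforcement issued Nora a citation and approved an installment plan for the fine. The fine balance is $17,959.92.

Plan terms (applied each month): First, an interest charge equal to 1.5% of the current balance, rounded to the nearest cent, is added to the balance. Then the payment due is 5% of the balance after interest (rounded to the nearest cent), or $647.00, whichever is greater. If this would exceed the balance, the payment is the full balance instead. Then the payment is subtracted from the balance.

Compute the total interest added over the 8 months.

Month 1: $17,959.92 +$269.40 interest = $18,229.32; pay $911.47 → $17,317.85
Month 2: $17,317.85 +$259.77 interest = $17,577.62; pay $878.88 → $16,698.74
Month 3: $16,698.74 +$250.48 interest = $16,949.22; pay $847.46 → $16,101.76
Month 4: $16,101.76 +$241.53 interest = $16,343.29; pay $817.16 → $15,526.13
Month 5: $15,526.13 +$232.89 interest = $15,759.02; pay $787.95 → $14,971.07
Month 6: $14,971.07 +$224.57 interest = $15,195.64; pay $759.78 → $14,435.86
Month 7: $14,435.86 +$216.54 interest = $14,652.40; pay $732.62 → $13,919.78
Month 8: $13,919.78 +$208.80 interest = $14,128.58; pay $706.43 → $13,422.15
Total interest: $269.40 + $259.77 + $250.48 + $241.53 + $232.89 + $224.57 + $216.54 + $208.80 = $1,903.98

$1,903.98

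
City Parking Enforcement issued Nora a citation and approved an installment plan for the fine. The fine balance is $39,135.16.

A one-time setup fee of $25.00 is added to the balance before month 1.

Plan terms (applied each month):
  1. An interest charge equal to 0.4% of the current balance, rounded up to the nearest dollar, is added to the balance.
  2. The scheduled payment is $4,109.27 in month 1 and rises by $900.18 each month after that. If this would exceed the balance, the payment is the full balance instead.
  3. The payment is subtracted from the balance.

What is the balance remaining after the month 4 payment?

# | Opening | Interest | Payment | End bal
1 | $39,160.16 | $157.00 | $4,109.27 | $35,207.89
2 | $35,207.89 | $141.00 | $5,009.45 | $30,339.44
3 | $30,339.44 | $122.00 | $5,909.63 | $24,551.81
4 | $24,551.81 | $99.00 | $6,809.81 | $17,841.00

$17,841.00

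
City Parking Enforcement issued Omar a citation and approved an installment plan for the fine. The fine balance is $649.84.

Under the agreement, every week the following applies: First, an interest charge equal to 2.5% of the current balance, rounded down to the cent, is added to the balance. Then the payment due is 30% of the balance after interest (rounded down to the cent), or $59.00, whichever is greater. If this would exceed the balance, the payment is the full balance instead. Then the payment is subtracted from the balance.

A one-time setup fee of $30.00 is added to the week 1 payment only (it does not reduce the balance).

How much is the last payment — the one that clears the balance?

$4.08

# | Opening | Interest | Payment | Fee | End bal
1 | $649.84 | $16.24 | $199.82 | $30.00 | $466.26
2 | $466.26 | $11.65 | $143.37 | — | $334.54
3 | $334.54 | $8.36 | $102.87 | — | $240.03
4 | $240.03 | $6.00 | $73.80 | — | $172.23
5 | $172.23 | $4.30 | $59.00 | — | $117.53
6 | $117.53 | $2.93 | $59.00 | — | $61.46
7 | $61.46 | $1.53 | $59.00 | — | $3.99
8 | $3.99 | $0.09 | $4.08 | — | $0.00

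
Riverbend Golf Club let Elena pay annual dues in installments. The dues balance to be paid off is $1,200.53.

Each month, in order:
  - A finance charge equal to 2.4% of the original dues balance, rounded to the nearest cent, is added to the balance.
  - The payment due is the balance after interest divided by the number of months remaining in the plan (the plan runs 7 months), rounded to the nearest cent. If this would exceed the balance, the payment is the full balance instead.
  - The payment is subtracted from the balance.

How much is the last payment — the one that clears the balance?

$246.20

Month 1: opening $1,200.53; interest $28.81 → $1,229.34; payment $175.62; balance $1,053.72
Month 2: opening $1,053.72; interest $28.81 → $1,082.53; payment $180.42; balance $902.11
Month 3: opening $902.11; interest $28.81 → $930.92; payment $186.18; balance $744.74
Month 4: opening $744.74; interest $28.81 → $773.55; payment $193.39; balance $580.16
Month 5: opening $580.16; interest $28.81 → $608.97; payment $202.99; balance $405.98
Month 6: opening $405.98; interest $28.81 → $434.79; payment $217.40; balance $217.39
Month 7: opening $217.39; interest $28.81 → $246.20; payment $246.20; balance $0.00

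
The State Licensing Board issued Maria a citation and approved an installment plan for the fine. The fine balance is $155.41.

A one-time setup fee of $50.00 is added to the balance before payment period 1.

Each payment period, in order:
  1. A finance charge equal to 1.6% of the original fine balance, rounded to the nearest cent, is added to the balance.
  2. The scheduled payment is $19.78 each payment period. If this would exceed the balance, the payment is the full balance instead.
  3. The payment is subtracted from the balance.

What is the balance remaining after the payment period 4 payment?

Payment period 1: opening $205.41; interest $2.49 → $207.90; payment $19.78; balance $188.12
Payment period 2: opening $188.12; interest $2.49 → $190.61; payment $19.78; balance $170.83
Payment period 3: opening $170.83; interest $2.49 → $173.32; payment $19.78; balance $153.54
Payment period 4: opening $153.54; interest $2.49 → $156.03; payment $19.78; balance $136.25

$136.25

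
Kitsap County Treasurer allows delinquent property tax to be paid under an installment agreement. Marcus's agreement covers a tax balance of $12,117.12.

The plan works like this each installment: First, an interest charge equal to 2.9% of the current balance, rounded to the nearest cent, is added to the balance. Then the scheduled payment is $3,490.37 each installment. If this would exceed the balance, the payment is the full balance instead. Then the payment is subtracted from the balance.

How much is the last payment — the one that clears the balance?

Installment 1: opening $12,117.12; interest $351.40 → $12,468.52; payment $3,490.37; balance $8,978.15
Installment 2: opening $8,978.15; interest $260.37 → $9,238.52; payment $3,490.37; balance $5,748.15
Installment 3: opening $5,748.15; interest $166.70 → $5,914.85; payment $3,490.37; balance $2,424.48
Installment 4: opening $2,424.48; interest $70.31 → $2,494.79; payment $2,494.79; balance $0.00

$2,494.79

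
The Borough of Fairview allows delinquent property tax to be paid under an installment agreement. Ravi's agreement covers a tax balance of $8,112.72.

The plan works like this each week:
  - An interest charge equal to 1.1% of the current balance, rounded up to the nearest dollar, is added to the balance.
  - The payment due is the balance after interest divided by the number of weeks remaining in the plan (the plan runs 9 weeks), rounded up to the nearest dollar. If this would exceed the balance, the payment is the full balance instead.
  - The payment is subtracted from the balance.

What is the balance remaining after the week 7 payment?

$1,945.72

Week 1: $8,112.72 +$90.00 interest = $8,202.72; pay $912.00 → $7,290.72
Week 2: $7,290.72 +$81.00 interest = $7,371.72; pay $922.00 → $6,449.72
Week 3: $6,449.72 +$71.00 interest = $6,520.72; pay $932.00 → $5,588.72
Week 4: $5,588.72 +$62.00 interest = $5,650.72; pay $942.00 → $4,708.72
Week 5: $4,708.72 +$52.00 interest = $4,760.72; pay $953.00 → $3,807.72
Week 6: $3,807.72 +$42.00 interest = $3,849.72; pay $963.00 → $2,886.72
Week 7: $2,886.72 +$32.00 interest = $2,918.72; pay $973.00 → $1,945.72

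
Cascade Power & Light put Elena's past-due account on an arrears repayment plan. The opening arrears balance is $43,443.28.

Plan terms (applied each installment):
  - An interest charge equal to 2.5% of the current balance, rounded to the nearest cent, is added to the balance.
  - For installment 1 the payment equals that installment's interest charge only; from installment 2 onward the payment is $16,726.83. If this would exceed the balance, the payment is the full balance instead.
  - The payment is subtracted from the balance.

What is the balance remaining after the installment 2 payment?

Installment 1: $43,443.28 +$1,086.08 interest = $44,529.36; pay $1,086.08 → $43,443.28
Installment 2: $43,443.28 +$1,086.08 interest = $44,529.36; pay $16,726.83 → $27,802.53

$27,802.53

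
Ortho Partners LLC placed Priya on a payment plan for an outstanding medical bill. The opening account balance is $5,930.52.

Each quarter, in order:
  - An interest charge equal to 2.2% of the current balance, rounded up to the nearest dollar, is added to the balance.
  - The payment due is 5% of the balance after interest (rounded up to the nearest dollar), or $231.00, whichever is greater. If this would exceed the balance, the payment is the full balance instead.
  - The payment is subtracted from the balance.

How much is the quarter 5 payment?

$270.00

Quarter 1: opening $5,930.52; interest $131.00 → $6,061.52; payment $304.00; balance $5,757.52
Quarter 2: opening $5,757.52; interest $127.00 → $5,884.52; payment $295.00; balance $5,589.52
Quarter 3: opening $5,589.52; interest $123.00 → $5,712.52; payment $286.00; balance $5,426.52
Quarter 4: opening $5,426.52; interest $120.00 → $5,546.52; payment $278.00; balance $5,268.52
Quarter 5: opening $5,268.52; interest $116.00 → $5,384.52; payment $270.00; balance $5,114.52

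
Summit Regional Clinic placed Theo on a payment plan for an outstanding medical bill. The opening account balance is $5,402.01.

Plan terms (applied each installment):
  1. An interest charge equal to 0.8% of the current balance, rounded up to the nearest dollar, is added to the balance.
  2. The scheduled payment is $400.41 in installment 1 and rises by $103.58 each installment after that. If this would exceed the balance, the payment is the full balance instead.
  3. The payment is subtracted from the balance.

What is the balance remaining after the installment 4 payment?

$3,333.89

# | Opening | Interest | Payment | End bal
1 | $5,402.01 | $44.00 | $400.41 | $5,045.60
2 | $5,045.60 | $41.00 | $503.99 | $4,582.61
3 | $4,582.61 | $37.00 | $607.57 | $4,012.04
4 | $4,012.04 | $33.00 | $711.15 | $3,333.89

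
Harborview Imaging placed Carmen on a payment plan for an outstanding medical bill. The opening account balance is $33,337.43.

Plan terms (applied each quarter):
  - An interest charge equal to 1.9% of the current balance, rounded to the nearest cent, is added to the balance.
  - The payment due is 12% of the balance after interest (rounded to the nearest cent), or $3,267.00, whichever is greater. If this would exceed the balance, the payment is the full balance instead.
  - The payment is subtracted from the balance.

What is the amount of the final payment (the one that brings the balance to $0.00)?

Quarter 1: opening $33,337.43; interest $633.41 → $33,970.84; payment $4,076.50; balance $29,894.34
Quarter 2: opening $29,894.34; interest $567.99 → $30,462.33; payment $3,655.48; balance $26,806.85
Quarter 3: opening $26,806.85; interest $509.33 → $27,316.18; payment $3,277.94; balance $24,038.24
Quarter 4: opening $24,038.24; interest $456.73 → $24,494.97; payment $3,267.00; balance $21,227.97
Quarter 5: opening $21,227.97; interest $403.33 → $21,631.30; payment $3,267.00; balance $18,364.30
Quarter 6: opening $18,364.30; interest $348.92 → $18,713.22; payment $3,267.00; balance $15,446.22
Quarter 7: opening $15,446.22; interest $293.48 → $15,739.70; payment $3,267.00; balance $12,472.70
Quarter 8: opening $12,472.70; interest $236.98 → $12,709.68; payment $3,267.00; balance $9,442.68
Quarter 9: opening $9,442.68; interest $179.41 → $9,622.09; payment $3,267.00; balance $6,355.09
Quarter 10: opening $6,355.09; interest $120.75 → $6,475.84; payment $3,267.00; balance $3,208.84
Quarter 11: opening $3,208.84; interest $60.97 → $3,269.81; payment $3,267.00; balance $2.81
Quarter 12: opening $2.81; interest $0.05 → $2.86; payment $2.86; balance $0.00

$2.86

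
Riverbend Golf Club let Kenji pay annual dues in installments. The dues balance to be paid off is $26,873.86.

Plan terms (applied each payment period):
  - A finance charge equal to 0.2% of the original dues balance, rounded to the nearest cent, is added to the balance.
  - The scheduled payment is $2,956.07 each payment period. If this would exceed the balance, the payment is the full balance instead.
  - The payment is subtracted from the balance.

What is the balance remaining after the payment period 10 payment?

$0.00

Payment period 1: $26,873.86 +$53.75 interest = $26,927.61; pay $2,956.07 → $23,971.54
Payment period 2: $23,971.54 +$53.75 interest = $24,025.29; pay $2,956.07 → $21,069.22
Payment period 3: $21,069.22 +$53.75 interest = $21,122.97; pay $2,956.07 → $18,166.90
Payment period 4: $18,166.90 +$53.75 interest = $18,220.65; pay $2,956.07 → $15,264.58
Payment period 5: $15,264.58 +$53.75 interest = $15,318.33; pay $2,956.07 → $12,362.26
Payment period 6: $12,362.26 +$53.75 interest = $12,416.01; pay $2,956.07 → $9,459.94
Payment period 7: $9,459.94 +$53.75 interest = $9,513.69; pay $2,956.07 → $6,557.62
Payment period 8: $6,557.62 +$53.75 interest = $6,611.37; pay $2,956.07 → $3,655.30
Payment period 9: $3,655.30 +$53.75 interest = $3,709.05; pay $2,956.07 → $752.98
Payment period 10: $752.98 +$53.75 interest = $806.73; pay $806.73 → $0.00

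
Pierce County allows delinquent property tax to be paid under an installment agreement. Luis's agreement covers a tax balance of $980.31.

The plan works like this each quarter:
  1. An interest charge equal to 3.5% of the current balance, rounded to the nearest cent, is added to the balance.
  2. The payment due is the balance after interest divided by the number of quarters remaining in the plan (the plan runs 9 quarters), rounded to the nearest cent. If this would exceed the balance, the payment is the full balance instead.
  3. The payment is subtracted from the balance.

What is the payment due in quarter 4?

Quarter 1: $980.31 +$34.31 interest = $1,014.62; pay $112.74 → $901.88
Quarter 2: $901.88 +$31.57 interest = $933.45; pay $116.68 → $816.77
Quarter 3: $816.77 +$28.59 interest = $845.36; pay $120.77 → $724.59
Quarter 4: $724.59 +$25.36 interest = $749.95; pay $124.99 → $624.96

$124.99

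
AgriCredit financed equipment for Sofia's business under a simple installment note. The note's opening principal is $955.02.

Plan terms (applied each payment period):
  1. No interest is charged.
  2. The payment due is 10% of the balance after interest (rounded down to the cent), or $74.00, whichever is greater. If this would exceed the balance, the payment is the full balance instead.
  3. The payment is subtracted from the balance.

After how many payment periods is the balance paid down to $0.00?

Payment period 1: opening $955.02; payment $95.50; balance $859.52
Payment period 2: opening $859.52; payment $85.95; balance $773.57
Payment period 3: opening $773.57; payment $77.35; balance $696.22
Payment period 4: opening $696.22; payment $74.00; balance $622.22
Payment period 5: opening $622.22; payment $74.00; balance $548.22
Payment period 6: opening $548.22; payment $74.00; balance $474.22
Payment period 7: opening $474.22; payment $74.00; balance $400.22
Payment period 8: opening $400.22; payment $74.00; balance $326.22
Payment period 9: opening $326.22; payment $74.00; balance $252.22
Payment period 10: opening $252.22; payment $74.00; balance $178.22
Payment period 11: opening $178.22; payment $74.00; balance $104.22
Payment period 12: opening $104.22; payment $74.00; balance $30.22
Payment period 13: opening $30.22; payment $30.22; balance $0.00
Balance reaches $0.00 in payment period 13.

13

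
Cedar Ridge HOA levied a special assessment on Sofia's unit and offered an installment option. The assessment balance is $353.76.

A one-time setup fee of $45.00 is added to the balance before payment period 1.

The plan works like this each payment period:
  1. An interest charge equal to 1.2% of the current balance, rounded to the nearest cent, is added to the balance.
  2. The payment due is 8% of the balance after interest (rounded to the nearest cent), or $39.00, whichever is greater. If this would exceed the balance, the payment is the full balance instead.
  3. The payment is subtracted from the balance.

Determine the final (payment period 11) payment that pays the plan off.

$37.99

Payment period 1: $398.76 +$4.79 interest = $403.55; pay $39.00 → $364.55
Payment period 2: $364.55 +$4.37 interest = $368.92; pay $39.00 → $329.92
Payment period 3: $329.92 +$3.96 interest = $333.88; pay $39.00 → $294.88
Payment period 4: $294.88 +$3.54 interest = $298.42; pay $39.00 → $259.42
Payment period 5: $259.42 +$3.11 interest = $262.53; pay $39.00 → $223.53
Payment period 6: $223.53 +$2.68 interest = $226.21; pay $39.00 → $187.21
Payment period 7: $187.21 +$2.25 interest = $189.46; pay $39.00 → $150.46
Payment period 8: $150.46 +$1.81 interest = $152.27; pay $39.00 → $113.27
Payment period 9: $113.27 +$1.36 interest = $114.63; pay $39.00 → $75.63
Payment period 10: $75.63 +$0.91 interest = $76.54; pay $39.00 → $37.54
Payment period 11: $37.54 +$0.45 interest = $37.99; pay $37.99 → $0.00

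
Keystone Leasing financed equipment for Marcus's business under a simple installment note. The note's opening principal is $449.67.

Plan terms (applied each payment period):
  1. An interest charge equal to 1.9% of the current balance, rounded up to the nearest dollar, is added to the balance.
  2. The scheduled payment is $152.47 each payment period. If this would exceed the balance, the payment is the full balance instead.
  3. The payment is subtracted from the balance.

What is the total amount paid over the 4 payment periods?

Payment period 1: opening $449.67; interest $9.00 → $458.67; payment $152.47; balance $306.20
Payment period 2: opening $306.20; interest $6.00 → $312.20; payment $152.47; balance $159.73
Payment period 3: opening $159.73; interest $4.00 → $163.73; payment $152.47; balance $11.26
Payment period 4: opening $11.26; interest $1.00 → $12.26; payment $12.26; balance $0.00
Total paid: $469.67

$469.67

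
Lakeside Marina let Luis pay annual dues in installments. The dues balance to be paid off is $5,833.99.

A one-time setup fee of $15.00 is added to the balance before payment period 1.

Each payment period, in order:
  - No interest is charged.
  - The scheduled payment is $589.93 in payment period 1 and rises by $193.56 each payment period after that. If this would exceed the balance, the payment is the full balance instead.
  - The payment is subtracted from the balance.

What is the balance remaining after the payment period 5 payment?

Payment period 1: opening $5,848.99; payment $589.93; balance $5,259.06
Payment period 2: opening $5,259.06; payment $783.49; balance $4,475.57
Payment period 3: opening $4,475.57; payment $977.05; balance $3,498.52
Payment period 4: opening $3,498.52; payment $1,170.61; balance $2,327.91
Payment period 5: opening $2,327.91; payment $1,364.17; balance $963.74

$963.74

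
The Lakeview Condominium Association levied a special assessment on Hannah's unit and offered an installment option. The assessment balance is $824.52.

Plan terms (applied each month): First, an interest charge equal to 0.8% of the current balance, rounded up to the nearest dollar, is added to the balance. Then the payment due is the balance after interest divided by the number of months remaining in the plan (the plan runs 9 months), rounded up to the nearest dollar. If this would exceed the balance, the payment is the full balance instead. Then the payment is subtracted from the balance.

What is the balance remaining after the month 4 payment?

Month 1: opening $824.52; interest $7.00 → $831.52; payment $93.00; balance $738.52
Month 2: opening $738.52; interest $6.00 → $744.52; payment $94.00; balance $650.52
Month 3: opening $650.52; interest $6.00 → $656.52; payment $94.00; balance $562.52
Month 4: opening $562.52; interest $5.00 → $567.52; payment $95.00; balance $472.52

$472.52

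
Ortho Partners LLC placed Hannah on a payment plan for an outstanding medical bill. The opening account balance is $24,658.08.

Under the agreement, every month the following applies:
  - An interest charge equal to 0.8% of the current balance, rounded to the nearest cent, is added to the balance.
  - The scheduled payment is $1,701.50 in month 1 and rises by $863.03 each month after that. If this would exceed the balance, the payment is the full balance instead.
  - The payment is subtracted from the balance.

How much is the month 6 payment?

Month 1: opening $24,658.08; interest $197.26 → $24,855.34; payment $1,701.50; balance $23,153.84
Month 2: opening $23,153.84; interest $185.23 → $23,339.07; payment $2,564.53; balance $20,774.54
Month 3: opening $20,774.54; interest $166.20 → $20,940.74; payment $3,427.56; balance $17,513.18
Month 4: opening $17,513.18; interest $140.11 → $17,653.29; payment $4,290.59; balance $13,362.70
Month 5: opening $13,362.70; interest $106.90 → $13,469.60; payment $5,153.62; balance $8,315.98
Month 6: opening $8,315.98; interest $66.53 → $8,382.51; payment $6,016.65; balance $2,365.86

$6,016.65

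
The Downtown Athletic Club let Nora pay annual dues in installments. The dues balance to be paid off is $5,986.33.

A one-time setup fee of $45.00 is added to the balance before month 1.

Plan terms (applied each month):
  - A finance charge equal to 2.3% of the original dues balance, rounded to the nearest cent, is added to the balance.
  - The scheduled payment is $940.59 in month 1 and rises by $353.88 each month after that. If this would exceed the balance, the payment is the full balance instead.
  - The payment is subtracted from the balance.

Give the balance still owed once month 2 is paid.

Month 1: $6,031.33 +$137.69 interest = $6,169.02; pay $940.59 → $5,228.43
Month 2: $5,228.43 +$137.69 interest = $5,366.12; pay $1,294.47 → $4,071.65

$4,071.65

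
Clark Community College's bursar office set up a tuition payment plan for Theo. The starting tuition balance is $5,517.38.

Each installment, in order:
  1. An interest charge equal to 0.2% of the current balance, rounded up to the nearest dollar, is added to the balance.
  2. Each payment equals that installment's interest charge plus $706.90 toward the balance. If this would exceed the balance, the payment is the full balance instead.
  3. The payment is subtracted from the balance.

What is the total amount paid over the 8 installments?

$5,570.38

# | Opening | Interest | Payment | End bal
1 | $5,517.38 | $12.00 | $718.90 | $4,810.48
2 | $4,810.48 | $10.00 | $716.90 | $4,103.58
3 | $4,103.58 | $9.00 | $715.90 | $3,396.68
4 | $3,396.68 | $7.00 | $713.90 | $2,689.78
5 | $2,689.78 | $6.00 | $712.90 | $1,982.88
6 | $1,982.88 | $4.00 | $710.90 | $1,275.98
7 | $1,275.98 | $3.00 | $709.90 | $569.08
8 | $569.08 | $2.00 | $571.08 | $0.00
Total paid: $5,570.38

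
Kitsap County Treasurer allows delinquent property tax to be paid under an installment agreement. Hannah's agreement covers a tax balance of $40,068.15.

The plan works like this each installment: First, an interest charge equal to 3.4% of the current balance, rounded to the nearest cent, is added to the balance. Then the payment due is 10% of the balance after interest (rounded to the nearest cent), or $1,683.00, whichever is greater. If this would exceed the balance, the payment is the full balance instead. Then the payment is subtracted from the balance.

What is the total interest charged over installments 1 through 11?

$10,731.52

Installment 1: opening $40,068.15; interest $1,362.32 → $41,430.47; payment $4,143.05; balance $37,287.42
Installment 2: opening $37,287.42; interest $1,267.77 → $38,555.19; payment $3,855.52; balance $34,699.67
Installment 3: opening $34,699.67; interest $1,179.79 → $35,879.46; payment $3,587.95; balance $32,291.51
Installment 4: opening $32,291.51; interest $1,097.91 → $33,389.42; payment $3,338.94; balance $30,050.48
Installment 5: opening $30,050.48; interest $1,021.72 → $31,072.20; payment $3,107.22; balance $27,964.98
Installment 6: opening $27,964.98; interest $950.81 → $28,915.79; payment $2,891.58; balance $26,024.21
Installment 7: opening $26,024.21; interest $884.82 → $26,909.03; payment $2,690.90; balance $24,218.13
Installment 8: opening $24,218.13; interest $823.42 → $25,041.55; payment $2,504.16; balance $22,537.39
Installment 9: opening $22,537.39; interest $766.27 → $23,303.66; payment $2,330.37; balance $20,973.29
Installment 10: opening $20,973.29; interest $713.09 → $21,686.38; payment $2,168.64; balance $19,517.74
Installment 11: opening $19,517.74; interest $663.60 → $20,181.34; payment $2,018.13; balance $18,163.21
Total interest: $1,362.32 + $1,267.77 + $1,179.79 + $1,097.91 + $1,021.72 + $950.81 + $884.82 + $823.42 + $766.27 + $713.09 + $663.60 = $10,731.52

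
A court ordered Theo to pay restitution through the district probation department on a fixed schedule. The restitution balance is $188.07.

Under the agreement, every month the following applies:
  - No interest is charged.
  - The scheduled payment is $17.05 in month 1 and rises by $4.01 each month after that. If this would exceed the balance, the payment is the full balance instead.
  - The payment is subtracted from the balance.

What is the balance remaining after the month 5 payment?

# | Opening | Payment | End bal
1 | $188.07 | $17.05 | $171.02
2 | $171.02 | $21.06 | $149.96
3 | $149.96 | $25.07 | $124.89
4 | $124.89 | $29.08 | $95.81
5 | $95.81 | $33.09 | $62.72

$62.72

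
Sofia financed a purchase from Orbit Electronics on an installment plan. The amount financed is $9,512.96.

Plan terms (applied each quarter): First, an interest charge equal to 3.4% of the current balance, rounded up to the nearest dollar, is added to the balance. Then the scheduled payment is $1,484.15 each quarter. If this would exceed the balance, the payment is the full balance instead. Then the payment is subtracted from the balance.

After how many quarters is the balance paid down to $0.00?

8

Quarter 1: opening $9,512.96; interest $324.00 → $9,836.96; payment $1,484.15; balance $8,352.81
Quarter 2: opening $8,352.81; interest $284.00 → $8,636.81; payment $1,484.15; balance $7,152.66
Quarter 3: opening $7,152.66; interest $244.00 → $7,396.66; payment $1,484.15; balance $5,912.51
Quarter 4: opening $5,912.51; interest $202.00 → $6,114.51; payment $1,484.15; balance $4,630.36
Quarter 5: opening $4,630.36; interest $158.00 → $4,788.36; payment $1,484.15; balance $3,304.21
Quarter 6: opening $3,304.21; interest $113.00 → $3,417.21; payment $1,484.15; balance $1,933.06
Quarter 7: opening $1,933.06; interest $66.00 → $1,999.06; payment $1,484.15; balance $514.91
Quarter 8: opening $514.91; interest $18.00 → $532.91; payment $532.91; balance $0.00
Balance reaches $0.00 in quarter 8.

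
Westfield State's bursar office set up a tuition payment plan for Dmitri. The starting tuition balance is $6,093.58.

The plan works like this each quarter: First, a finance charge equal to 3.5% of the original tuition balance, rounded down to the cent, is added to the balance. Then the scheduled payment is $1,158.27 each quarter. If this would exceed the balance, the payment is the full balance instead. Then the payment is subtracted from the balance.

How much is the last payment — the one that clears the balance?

$636.85

Quarter 1: opening $6,093.58; interest $213.27 → $6,306.85; payment $1,158.27; balance $5,148.58
Quarter 2: opening $5,148.58; interest $213.27 → $5,361.85; payment $1,158.27; balance $4,203.58
Quarter 3: opening $4,203.58; interest $213.27 → $4,416.85; payment $1,158.27; balance $3,258.58
Quarter 4: opening $3,258.58; interest $213.27 → $3,471.85; payment $1,158.27; balance $2,313.58
Quarter 5: opening $2,313.58; interest $213.27 → $2,526.85; payment $1,158.27; balance $1,368.58
Quarter 6: opening $1,368.58; interest $213.27 → $1,581.85; payment $1,158.27; balance $423.58
Quarter 7: opening $423.58; interest $213.27 → $636.85; payment $636.85; balance $0.00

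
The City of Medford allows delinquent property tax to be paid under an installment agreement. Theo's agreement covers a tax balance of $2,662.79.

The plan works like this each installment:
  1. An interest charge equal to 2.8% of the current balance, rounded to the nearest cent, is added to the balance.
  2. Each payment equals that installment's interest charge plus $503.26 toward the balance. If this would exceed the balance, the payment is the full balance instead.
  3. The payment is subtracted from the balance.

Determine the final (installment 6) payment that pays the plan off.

Installment 1: opening $2,662.79; interest $74.56 → $2,737.35; payment $577.82; balance $2,159.53
Installment 2: opening $2,159.53; interest $60.47 → $2,220.00; payment $563.73; balance $1,656.27
Installment 3: opening $1,656.27; interest $46.38 → $1,702.65; payment $549.64; balance $1,153.01
Installment 4: opening $1,153.01; interest $32.28 → $1,185.29; payment $535.54; balance $649.75
Installment 5: opening $649.75; interest $18.19 → $667.94; payment $521.45; balance $146.49
Installment 6: opening $146.49; interest $4.10 → $150.59; payment $150.59; balance $0.00

$150.59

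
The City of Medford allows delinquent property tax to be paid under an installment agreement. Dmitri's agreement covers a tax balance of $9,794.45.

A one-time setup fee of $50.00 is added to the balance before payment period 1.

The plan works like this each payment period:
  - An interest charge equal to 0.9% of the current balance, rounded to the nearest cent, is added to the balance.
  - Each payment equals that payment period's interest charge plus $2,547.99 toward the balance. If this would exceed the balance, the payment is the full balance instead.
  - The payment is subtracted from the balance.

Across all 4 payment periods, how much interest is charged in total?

Payment period 1: opening $9,844.45; interest $88.60 → $9,933.05; payment $2,636.59; balance $7,296.46
Payment period 2: opening $7,296.46; interest $65.67 → $7,362.13; payment $2,613.66; balance $4,748.47
Payment period 3: opening $4,748.47; interest $42.74 → $4,791.21; payment $2,590.73; balance $2,200.48
Payment period 4: opening $2,200.48; interest $19.80 → $2,220.28; payment $2,220.28; balance $0.00
Total interest: $88.60 + $65.67 + $42.74 + $19.80 = $216.81

$216.81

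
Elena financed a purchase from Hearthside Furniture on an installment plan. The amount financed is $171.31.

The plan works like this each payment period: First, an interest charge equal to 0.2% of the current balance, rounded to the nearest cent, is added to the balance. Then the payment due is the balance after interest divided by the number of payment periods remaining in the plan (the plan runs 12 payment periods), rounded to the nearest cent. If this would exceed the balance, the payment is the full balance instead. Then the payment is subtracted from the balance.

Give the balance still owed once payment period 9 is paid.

Payment period 1: $171.31 +$0.34 interest = $171.65; pay $14.30 → $157.35
Payment period 2: $157.35 +$0.31 interest = $157.66; pay $14.33 → $143.33
Payment period 3: $143.33 +$0.29 interest = $143.62; pay $14.36 → $129.26
Payment period 4: $129.26 +$0.26 interest = $129.52; pay $14.39 → $115.13
Payment period 5: $115.13 +$0.23 interest = $115.36; pay $14.42 → $100.94
Payment period 6: $100.94 +$0.20 interest = $101.14; pay $14.45 → $86.69
Payment period 7: $86.69 +$0.17 interest = $86.86; pay $14.48 → $72.38
Payment period 8: $72.38 +$0.14 interest = $72.52; pay $14.50 → $58.02
Payment period 9: $58.02 +$0.12 interest = $58.14; pay $14.54 → $43.60

$43.60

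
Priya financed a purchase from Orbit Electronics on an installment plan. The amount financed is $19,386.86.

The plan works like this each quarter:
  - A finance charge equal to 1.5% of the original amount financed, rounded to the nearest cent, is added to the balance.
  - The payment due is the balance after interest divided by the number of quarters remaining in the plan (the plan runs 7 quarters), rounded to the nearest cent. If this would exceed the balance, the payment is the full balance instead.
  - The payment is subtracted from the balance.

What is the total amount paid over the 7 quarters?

$21,422.46

Quarter 1: opening $19,386.86; interest $290.80 → $19,677.66; payment $2,811.09; balance $16,866.57
Quarter 2: opening $16,866.57; interest $290.80 → $17,157.37; payment $2,859.56; balance $14,297.81
Quarter 3: opening $14,297.81; interest $290.80 → $14,588.61; payment $2,917.72; balance $11,670.89
Quarter 4: opening $11,670.89; interest $290.80 → $11,961.69; payment $2,990.42; balance $8,971.27
Quarter 5: opening $8,971.27; interest $290.80 → $9,262.07; payment $3,087.36; balance $6,174.71
Quarter 6: opening $6,174.71; interest $290.80 → $6,465.51; payment $3,232.76; balance $3,232.75
Quarter 7: opening $3,232.75; interest $290.80 → $3,523.55; payment $3,523.55; balance $0.00
Total paid: $21,422.46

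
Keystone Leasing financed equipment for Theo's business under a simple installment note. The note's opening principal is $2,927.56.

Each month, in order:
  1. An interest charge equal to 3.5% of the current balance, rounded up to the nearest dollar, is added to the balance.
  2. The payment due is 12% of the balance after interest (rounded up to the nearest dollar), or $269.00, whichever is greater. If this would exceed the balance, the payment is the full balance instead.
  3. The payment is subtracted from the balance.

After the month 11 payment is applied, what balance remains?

# | Opening | Interest | Payment | End bal
1 | $2,927.56 | $103.00 | $364.00 | $2,666.56
2 | $2,666.56 | $94.00 | $332.00 | $2,428.56
3 | $2,428.56 | $85.00 | $302.00 | $2,211.56
4 | $2,211.56 | $78.00 | $275.00 | $2,014.56
5 | $2,014.56 | $71.00 | $269.00 | $1,816.56
6 | $1,816.56 | $64.00 | $269.00 | $1,611.56
7 | $1,611.56 | $57.00 | $269.00 | $1,399.56
8 | $1,399.56 | $49.00 | $269.00 | $1,179.56
9 | $1,179.56 | $42.00 | $269.00 | $952.56
10 | $952.56 | $34.00 | $269.00 | $717.56
11 | $717.56 | $26.00 | $269.00 | $474.56

$474.56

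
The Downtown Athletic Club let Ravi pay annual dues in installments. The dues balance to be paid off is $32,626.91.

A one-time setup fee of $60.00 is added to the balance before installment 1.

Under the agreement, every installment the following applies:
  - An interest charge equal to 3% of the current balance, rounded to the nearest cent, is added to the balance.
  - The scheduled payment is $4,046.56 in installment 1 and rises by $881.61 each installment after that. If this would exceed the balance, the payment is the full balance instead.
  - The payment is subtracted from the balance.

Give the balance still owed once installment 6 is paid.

$0.00

# | Opening | Interest | Payment | End bal
1 | $32,686.91 | $980.61 | $4,046.56 | $29,620.96
2 | $29,620.96 | $888.63 | $4,928.17 | $25,581.42
3 | $25,581.42 | $767.44 | $5,809.78 | $20,539.08
4 | $20,539.08 | $616.17 | $6,691.39 | $14,463.86
5 | $14,463.86 | $433.92 | $7,573.00 | $7,324.78
6 | $7,324.78 | $219.74 | $7,544.52 | $0.00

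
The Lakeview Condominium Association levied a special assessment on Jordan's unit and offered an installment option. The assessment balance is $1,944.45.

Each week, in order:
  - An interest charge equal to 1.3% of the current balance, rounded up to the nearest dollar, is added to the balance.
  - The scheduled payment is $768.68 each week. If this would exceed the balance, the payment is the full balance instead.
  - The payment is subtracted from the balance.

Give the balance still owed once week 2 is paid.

$449.09

Week 1: $1,944.45 +$26.00 interest = $1,970.45; pay $768.68 → $1,201.77
Week 2: $1,201.77 +$16.00 interest = $1,217.77; pay $768.68 → $449.09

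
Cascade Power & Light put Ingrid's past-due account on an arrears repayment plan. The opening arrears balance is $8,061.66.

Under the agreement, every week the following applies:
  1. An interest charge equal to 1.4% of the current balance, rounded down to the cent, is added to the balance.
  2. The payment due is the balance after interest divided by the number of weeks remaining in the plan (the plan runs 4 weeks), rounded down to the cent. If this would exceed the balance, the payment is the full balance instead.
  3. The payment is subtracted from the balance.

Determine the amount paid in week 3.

# | Opening | Interest | Payment | End bal
1 | $8,061.66 | $112.86 | $2,043.63 | $6,130.89
2 | $6,130.89 | $85.83 | $2,072.24 | $4,144.48
3 | $4,144.48 | $58.02 | $2,101.25 | $2,101.25

$2,101.25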